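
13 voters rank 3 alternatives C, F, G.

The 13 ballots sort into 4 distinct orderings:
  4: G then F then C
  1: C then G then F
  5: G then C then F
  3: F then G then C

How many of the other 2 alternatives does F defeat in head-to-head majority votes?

1

F against each rival (13 voters):
F vs C: F wins 7–6.
F vs G: 3 for F, 10 for G — G by 10–3.
F beats C; loses to G — 1 pairwise win.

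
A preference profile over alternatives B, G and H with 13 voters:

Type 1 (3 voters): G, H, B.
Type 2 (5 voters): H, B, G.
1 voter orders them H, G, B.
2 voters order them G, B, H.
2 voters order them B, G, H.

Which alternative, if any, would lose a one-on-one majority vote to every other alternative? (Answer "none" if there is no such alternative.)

Head-to-head results (13 voters):
B vs G: B is ranked higher on 5+2 = 7 ballots, G on 6. B wins 7–6.
B vs H: 2+2 = 4 for B, 9 for H — H by 9–4.
G vs H: 3+2+2 = 7 for G, 6 for H — G by 7–6.
No alternative is winless: B beats G; G beats H; H beats B. There is no Condorcet loser.

none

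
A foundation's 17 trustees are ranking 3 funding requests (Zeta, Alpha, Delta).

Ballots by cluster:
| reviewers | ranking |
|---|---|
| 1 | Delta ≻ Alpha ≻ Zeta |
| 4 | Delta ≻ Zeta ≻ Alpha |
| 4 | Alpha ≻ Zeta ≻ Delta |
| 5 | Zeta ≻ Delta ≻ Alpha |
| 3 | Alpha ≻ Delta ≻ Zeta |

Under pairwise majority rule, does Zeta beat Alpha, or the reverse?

Zeta

Ballots ranking Zeta above Alpha: 4 + 5 = 9.
Ballots ranking Alpha above Zeta: 17 − 9 = 8.
Zeta wins the head-to-head 9–8.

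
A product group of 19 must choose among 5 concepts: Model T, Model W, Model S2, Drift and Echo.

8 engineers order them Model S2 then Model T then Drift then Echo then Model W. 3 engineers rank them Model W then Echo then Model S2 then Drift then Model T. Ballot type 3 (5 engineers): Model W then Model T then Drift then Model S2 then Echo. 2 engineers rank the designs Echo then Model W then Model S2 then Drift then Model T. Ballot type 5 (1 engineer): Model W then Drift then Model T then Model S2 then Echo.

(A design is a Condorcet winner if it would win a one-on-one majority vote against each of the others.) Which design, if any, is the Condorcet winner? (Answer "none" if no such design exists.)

none

Check each pair by majority over 19 ballots:
Model T vs Model W: Model W, 11–8.
Model T–Model S2: Model S2 13–6.
Model T–Drift: Model T 13–6.
Model T–Echo: Model T 14–5.
Model W vs Model S2: Model W, 11–8.
Model W vs Drift: Model W wins 11–8.
Model W vs Echo: Echo wins 10–9.
Model S2 vs Drift: Model S2, 13–6.
Model S2–Echo: Model S2 14–5.
Drift vs Echo: Drift, 14–5.
Every design loses at least once (Model T loses to Model W; Model W loses to Echo; Model S2 loses to Model W; Drift loses to Model T; Echo loses to Model T). The majority relation contains the cycle Model T beats Echo beats Model W beats Model T, so there is no Condorcet winner.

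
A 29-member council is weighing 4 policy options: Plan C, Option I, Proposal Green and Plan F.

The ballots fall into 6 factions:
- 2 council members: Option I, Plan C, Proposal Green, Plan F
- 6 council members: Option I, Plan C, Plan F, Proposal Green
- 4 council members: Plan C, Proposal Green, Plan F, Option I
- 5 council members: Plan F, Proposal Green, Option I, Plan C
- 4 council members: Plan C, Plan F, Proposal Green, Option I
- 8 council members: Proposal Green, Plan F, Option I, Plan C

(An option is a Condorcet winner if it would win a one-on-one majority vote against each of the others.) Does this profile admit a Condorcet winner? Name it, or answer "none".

Head-to-head results (29 council members):
Plan C–Option I: Option I 21–8.
Plan C–Proposal Green: Plan C 16–13.
Plan C–Plan F: Plan C 16–13.
Option I vs Proposal Green: Proposal Green wins 21–8.
Option I–Plan F: Plan F 21–8.
Proposal Green vs Plan F: Plan F, 15–14.
Each option drops at least one matchup (Plan C loses to Option I; Option I loses to Proposal Green; Proposal Green loses to Plan C; Plan F loses to Plan C); the cycle Plan C → Proposal Green → Option I → Plan C rules out a Condorcet winner.

none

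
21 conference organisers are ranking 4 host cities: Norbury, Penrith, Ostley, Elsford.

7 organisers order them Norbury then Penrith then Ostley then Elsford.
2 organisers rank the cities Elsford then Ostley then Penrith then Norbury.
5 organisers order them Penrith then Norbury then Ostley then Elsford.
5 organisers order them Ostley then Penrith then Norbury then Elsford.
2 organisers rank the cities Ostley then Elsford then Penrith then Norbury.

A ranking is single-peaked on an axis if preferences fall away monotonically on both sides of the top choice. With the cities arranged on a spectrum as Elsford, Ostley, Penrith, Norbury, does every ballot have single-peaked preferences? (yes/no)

Axis positions: Elsford=1, Ostley=2, Penrith=3, Norbury=4.
Bloc 1 (peak Norbury at position 4): ranking walks positions 4-3-2-1, expanding outward from the peak — single-peaked.
Bloc 2 (peak Elsford at position 1): ranking walks positions 1-2-3-4, expanding outward from the peak — single-peaked.
Bloc 3 (peak Penrith at position 3): ranking walks positions 3-4-2-1, expanding outward from the peak — single-peaked.
Bloc 4 (peak Ostley at position 2): ranking walks positions 2-3-4-1, expanding outward from the peak — single-peaked.
Bloc 5 (peak Ostley at position 2): ranking walks positions 2-1-3-4, expanding outward from the peak — single-peaked.
Every ranking is single-peaked on this axis.

yes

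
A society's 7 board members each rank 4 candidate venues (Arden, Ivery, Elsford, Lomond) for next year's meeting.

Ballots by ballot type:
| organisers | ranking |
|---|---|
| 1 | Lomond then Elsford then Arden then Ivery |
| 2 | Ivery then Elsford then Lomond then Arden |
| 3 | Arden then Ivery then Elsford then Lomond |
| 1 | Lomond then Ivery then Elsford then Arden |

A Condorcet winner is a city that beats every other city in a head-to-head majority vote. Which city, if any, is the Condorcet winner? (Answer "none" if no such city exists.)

Pairwise majorities:
Arden vs Ivery: Arden wins 4–3.
Arden vs Elsford: Elsford, 4–3.
Arden vs Lomond: 3 to 4, Lomond.
Ivery vs Elsford: 2+3+1 = 6 for Ivery, 1 for Elsford — Ivery by 6–1.
Ivery vs Lomond: Ivery wins 5–2.
Elsford–Lomond: Elsford 5–2.
Each city drops at least one matchup (Arden loses to Elsford; Ivery loses to Arden; Elsford loses to Ivery; Lomond loses to Ivery); the cycle Arden → Ivery → Elsford → Arden rules out a Condorcet winner.

none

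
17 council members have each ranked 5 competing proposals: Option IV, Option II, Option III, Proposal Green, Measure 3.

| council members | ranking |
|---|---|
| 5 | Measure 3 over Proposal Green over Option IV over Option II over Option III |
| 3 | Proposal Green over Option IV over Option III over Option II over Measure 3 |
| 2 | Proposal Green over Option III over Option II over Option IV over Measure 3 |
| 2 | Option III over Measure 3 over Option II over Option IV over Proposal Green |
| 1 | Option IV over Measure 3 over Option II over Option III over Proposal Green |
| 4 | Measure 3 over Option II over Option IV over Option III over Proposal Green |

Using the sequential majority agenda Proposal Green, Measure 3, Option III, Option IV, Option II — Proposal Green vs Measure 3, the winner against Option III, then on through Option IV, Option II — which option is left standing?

Measure 3

Round 1: Proposal Green vs Measure 3 — 5–12, Measure 3 advances.
Round 2: Measure 3 vs Option III — 10–7, Measure 3 advances.
Round 3: Measure 3 vs Option IV — 11–6, Measure 3 advances.
Round 4: Measure 3 vs Option II — 12–5, Measure 3 advances.
Measure 3 survives the agenda.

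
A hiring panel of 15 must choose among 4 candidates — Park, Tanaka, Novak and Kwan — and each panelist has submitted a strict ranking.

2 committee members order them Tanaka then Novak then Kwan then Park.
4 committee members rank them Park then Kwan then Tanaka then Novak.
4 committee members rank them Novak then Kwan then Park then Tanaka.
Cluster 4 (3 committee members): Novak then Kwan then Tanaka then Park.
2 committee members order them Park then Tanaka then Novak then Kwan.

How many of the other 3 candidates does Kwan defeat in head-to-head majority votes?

Kwan against each rival (15 committee members):
Kwan vs Park: Kwan is ranked higher on 2+4+3 = 9 ballots, Park on 6. Kwan wins 9–6.
Kwan vs Tanaka: Kwan wins 11–4.
Kwan vs Novak: Kwan is ranked higher on 4 ballots, Novak on 11. Novak wins 11–4.
Kwan beats Park, Tanaka; loses to Novak — 2 pairwise wins.

2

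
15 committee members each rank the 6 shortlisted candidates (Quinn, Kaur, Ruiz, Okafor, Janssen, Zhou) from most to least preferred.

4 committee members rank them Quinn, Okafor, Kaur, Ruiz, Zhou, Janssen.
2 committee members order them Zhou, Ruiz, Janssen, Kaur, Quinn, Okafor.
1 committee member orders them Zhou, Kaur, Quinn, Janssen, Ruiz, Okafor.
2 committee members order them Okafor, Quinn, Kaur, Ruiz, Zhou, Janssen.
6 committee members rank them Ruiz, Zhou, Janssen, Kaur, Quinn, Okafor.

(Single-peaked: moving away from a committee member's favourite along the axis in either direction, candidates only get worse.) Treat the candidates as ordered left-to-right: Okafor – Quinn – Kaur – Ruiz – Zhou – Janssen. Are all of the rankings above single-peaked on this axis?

Axis positions: Okafor=1, Quinn=2, Kaur=3, Ruiz=4, Zhou=5, Janssen=6.
Faction 1 (peak Quinn at position 2): ranking walks positions 2-1-3-4-5-6, expanding outward from the peak — single-peaked.
Faction 2 (peak Zhou at position 5): ranking walks positions 5-4-6-3-2-1, expanding outward from the peak — single-peaked.
Faction 3: ranking walks positions 5-3-2-6-4-1; Kaur is ranked above Ruiz even though Ruiz lies between Kaur and the peak Zhou on the axis — preferences dip and rise again. Not single-peaked.
Faction 4 (peak Okafor at position 1): ranking walks positions 1-2-3-4-5-6, expanding outward from the peak — single-peaked.
Faction 5 (peak Ruiz at position 4): ranking walks positions 4-5-6-3-2-1, expanding outward from the peak — single-peaked.
Faction 3 violates single-peakedness, so the profile is not single-peaked on this axis.

no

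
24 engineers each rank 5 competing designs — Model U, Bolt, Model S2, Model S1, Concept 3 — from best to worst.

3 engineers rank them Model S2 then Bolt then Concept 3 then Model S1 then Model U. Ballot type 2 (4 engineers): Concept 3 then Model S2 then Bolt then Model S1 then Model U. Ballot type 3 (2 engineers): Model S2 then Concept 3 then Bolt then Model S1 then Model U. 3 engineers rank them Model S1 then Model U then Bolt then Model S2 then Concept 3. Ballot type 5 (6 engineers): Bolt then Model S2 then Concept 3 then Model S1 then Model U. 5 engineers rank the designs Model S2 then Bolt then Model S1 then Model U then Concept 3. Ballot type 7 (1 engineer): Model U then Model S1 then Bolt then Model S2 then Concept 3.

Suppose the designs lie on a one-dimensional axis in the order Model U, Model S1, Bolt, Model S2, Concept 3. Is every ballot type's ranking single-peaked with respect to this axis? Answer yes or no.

Axis positions: Model U=1, Model S1=2, Bolt=3, Model S2=4, Concept 3=5.
Ballot type 1 (peak Model S2 at position 4): ranking walks positions 4-3-5-2-1, expanding outward from the peak — single-peaked.
Ballot type 2 (peak Concept 3 at position 5): ranking walks positions 5-4-3-2-1, expanding outward from the peak — single-peaked.
Ballot type 3 (peak Model S2 at position 4): ranking walks positions 4-5-3-2-1, expanding outward from the peak — single-peaked.
Ballot type 4 (peak Model S1 at position 2): ranking walks positions 2-1-3-4-5, expanding outward from the peak — single-peaked.
Ballot type 5 (peak Bolt at position 3): ranking walks positions 3-4-5-2-1, expanding outward from the peak — single-peaked.
Ballot type 6 (peak Model S2 at position 4): ranking walks positions 4-3-2-1-5, expanding outward from the peak — single-peaked.
Ballot type 7 (peak Model U at position 1): ranking walks positions 1-2-3-4-5, expanding outward from the peak — single-peaked.
Every ranking is single-peaked on this axis.

yes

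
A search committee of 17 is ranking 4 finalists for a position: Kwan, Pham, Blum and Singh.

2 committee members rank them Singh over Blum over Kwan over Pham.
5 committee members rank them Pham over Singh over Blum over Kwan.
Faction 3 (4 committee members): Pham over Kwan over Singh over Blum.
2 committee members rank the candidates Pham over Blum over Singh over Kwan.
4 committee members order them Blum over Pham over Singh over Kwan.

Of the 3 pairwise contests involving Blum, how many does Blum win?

Blum against each rival (17 committee members):
Blum vs Kwan: 13 to 4, Blum.
Blum vs Pham: 6 to 11, Pham.
Blum vs Singh: Blum preferred on 2+4 = 6 ballots; Singh wins 11–6.
Blum beats Kwan; loses to Pham, Singh — 1 pairwise win.

1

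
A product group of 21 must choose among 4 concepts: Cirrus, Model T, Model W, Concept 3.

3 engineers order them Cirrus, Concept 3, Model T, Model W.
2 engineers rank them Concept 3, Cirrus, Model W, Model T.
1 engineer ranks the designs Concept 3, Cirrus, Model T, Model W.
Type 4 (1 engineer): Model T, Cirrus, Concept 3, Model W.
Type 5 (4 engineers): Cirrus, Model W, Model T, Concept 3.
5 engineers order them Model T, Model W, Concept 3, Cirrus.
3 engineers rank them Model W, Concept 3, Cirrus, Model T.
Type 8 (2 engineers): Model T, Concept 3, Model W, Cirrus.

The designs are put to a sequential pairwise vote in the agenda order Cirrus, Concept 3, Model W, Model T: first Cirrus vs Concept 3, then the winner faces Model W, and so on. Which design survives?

Model T

Round 1: Cirrus vs Concept 3 — 8–13, Concept 3 advances.
Round 2: Concept 3 vs Model W — 9–12, Model W advances.
Round 3: Model W vs Model T — 9–12, Model T advances.
Model T survives the agenda.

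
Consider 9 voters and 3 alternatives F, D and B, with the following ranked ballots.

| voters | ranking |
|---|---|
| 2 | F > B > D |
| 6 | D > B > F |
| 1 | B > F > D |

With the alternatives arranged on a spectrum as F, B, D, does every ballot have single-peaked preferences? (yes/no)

yes

Axis positions: F=1, B=2, D=3.
Faction 1 (peak F at position 1): ranking walks positions 1-2-3, expanding outward from the peak — single-peaked.
Faction 2 (peak D at position 3): ranking walks positions 3-2-1, expanding outward from the peak — single-peaked.
Faction 3 (peak B at position 2): ranking walks positions 2-1-3, expanding outward from the peak — single-peaked.
Every ranking is single-peaked on this axis.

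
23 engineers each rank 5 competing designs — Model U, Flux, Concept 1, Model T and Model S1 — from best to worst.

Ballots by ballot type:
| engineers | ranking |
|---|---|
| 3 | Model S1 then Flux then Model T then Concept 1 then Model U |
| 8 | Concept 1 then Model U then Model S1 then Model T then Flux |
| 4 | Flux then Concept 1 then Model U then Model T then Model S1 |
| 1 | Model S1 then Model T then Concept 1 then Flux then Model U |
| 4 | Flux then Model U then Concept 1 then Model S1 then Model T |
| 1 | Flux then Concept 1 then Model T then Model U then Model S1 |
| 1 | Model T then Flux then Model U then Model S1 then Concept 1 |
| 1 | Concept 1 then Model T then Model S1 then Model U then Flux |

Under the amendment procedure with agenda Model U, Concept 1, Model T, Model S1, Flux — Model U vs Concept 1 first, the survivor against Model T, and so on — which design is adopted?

Round 1: Model U vs Concept 1 — 5–18, Concept 1 advances.
Round 2: Concept 1 vs Model T — 18–5, Concept 1 advances.
Round 3: Concept 1 vs Model S1 — 18–5, Concept 1 advances.
Round 4: Concept 1 vs Flux — 10–13, Flux advances.
Flux survives the agenda.

Flux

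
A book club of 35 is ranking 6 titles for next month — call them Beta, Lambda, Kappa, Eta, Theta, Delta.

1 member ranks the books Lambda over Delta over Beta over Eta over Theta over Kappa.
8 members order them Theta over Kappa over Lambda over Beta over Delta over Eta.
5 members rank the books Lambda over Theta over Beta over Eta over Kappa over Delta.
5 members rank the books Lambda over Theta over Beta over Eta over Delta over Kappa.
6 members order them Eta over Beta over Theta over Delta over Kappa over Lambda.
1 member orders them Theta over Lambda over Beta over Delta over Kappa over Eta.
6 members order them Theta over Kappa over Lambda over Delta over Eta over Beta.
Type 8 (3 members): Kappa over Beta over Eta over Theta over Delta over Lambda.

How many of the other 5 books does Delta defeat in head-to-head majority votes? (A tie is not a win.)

0

Delta against each rival (35 members):
Delta–Beta: Beta 28–7.
Delta–Lambda: Lambda 26–9.
Delta vs Kappa: Delta preferred on 1+5+6+1 = 13 ballots; Kappa wins 22–13.
Delta vs Eta: 16 to 19, Eta.
Delta vs Theta: Theta wins 34–1.
Delta beats no one; loses to Beta, Lambda, Kappa, Eta, Theta — 0 pairwise wins.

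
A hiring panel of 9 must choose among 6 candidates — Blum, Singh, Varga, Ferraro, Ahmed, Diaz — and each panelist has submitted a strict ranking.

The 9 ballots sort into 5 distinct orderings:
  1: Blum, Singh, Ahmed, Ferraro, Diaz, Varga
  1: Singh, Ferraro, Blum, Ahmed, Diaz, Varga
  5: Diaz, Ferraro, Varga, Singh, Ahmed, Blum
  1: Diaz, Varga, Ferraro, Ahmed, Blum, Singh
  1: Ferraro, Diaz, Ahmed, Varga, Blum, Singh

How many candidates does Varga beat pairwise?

Varga against each rival (9 committee members):
Varga vs Blum: Varga, 7–2.
Varga–Singh: Varga 7–2.
Varga vs Ferraro: Varga preferred on 1 ballot; Ferraro wins 8–1.
Varga vs Ahmed: Varga wins 6–3.
Varga vs Diaz: 0 to 9, Diaz.
Varga beats Blum, Singh, Ahmed; loses to Ferraro, Diaz — 3 pairwise wins.

3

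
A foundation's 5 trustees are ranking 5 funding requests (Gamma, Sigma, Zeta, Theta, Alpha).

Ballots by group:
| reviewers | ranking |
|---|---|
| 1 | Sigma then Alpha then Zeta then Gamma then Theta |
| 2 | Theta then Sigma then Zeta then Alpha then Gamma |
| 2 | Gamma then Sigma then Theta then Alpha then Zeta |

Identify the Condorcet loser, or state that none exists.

Head-to-head results (5 reviewers):
Gamma vs Sigma: Gamma is ranked higher on 2 ballots, Sigma on 3. Sigma wins 3–2.
Gamma vs Zeta: Zeta wins 3–2.
Gamma vs Theta: Gamma wins 3–2.
Gamma vs Alpha: Alpha wins 3–2.
Sigma vs Zeta: Sigma wins 5–0.
Sigma–Theta: Sigma 3–2.
Sigma vs Alpha: Sigma preferred on 1+2+2 = 5 ballots; Sigma wins 5–0.
Zeta vs Theta: 1 for Zeta, 4 for Theta — Theta by 4–1.
Zeta vs Alpha: Alpha wins 3–2.
Theta vs Alpha: Theta, 4–1.
Every project wins at least one matchup (Gamma beats Theta; Sigma beats Gamma; Zeta beats Gamma; Theta beats Zeta; Alpha beats Gamma), so there is no Condorcet loser.

none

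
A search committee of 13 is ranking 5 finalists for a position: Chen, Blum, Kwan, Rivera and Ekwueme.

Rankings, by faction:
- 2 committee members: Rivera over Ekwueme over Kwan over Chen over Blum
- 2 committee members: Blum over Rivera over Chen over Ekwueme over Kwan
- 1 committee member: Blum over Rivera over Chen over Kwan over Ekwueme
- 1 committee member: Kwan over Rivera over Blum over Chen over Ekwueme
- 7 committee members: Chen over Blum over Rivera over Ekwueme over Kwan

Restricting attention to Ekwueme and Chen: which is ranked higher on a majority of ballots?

Chen

Ballots ranking Ekwueme above Chen: 2.
Ballots ranking Chen above Ekwueme: 13 − 2 = 11.
Chen wins the head-to-head 11–2.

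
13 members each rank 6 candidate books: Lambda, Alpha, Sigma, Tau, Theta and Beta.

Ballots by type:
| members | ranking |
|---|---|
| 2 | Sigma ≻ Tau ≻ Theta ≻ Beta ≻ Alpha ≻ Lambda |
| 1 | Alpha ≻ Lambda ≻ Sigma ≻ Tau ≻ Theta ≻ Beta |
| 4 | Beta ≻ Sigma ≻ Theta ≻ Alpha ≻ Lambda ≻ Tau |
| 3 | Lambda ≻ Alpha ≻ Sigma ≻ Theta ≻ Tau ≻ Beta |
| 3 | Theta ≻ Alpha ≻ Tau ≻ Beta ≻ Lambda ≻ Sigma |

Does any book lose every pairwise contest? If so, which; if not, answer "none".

none

Pairwise majorities:
Lambda–Alpha: Alpha 10–3.
Lambda vs Sigma: Lambda wins 7–6.
Lambda vs Tau: Lambda preferred on 1+4+3 = 8 ballots; Lambda wins 8–5.
Lambda vs Theta: 1+3 = 4 for Lambda, 9 for Theta — Theta by 9–4.
Lambda vs Beta: Lambda is ranked higher on 1+3 = 4 ballots, Beta on 9. Beta wins 9–4.
Alpha vs Sigma: Alpha is ranked higher on 1+3+3 = 7 ballots, Sigma on 6. Alpha wins 7–6.
Alpha vs Tau: Alpha wins 11–2.
Alpha vs Theta: Theta wins 9–4.
Alpha vs Beta: Alpha, 7–6.
Sigma vs Tau: Sigma is ranked higher on 2+1+4+3 = 10 ballots, Tau on 3. Sigma wins 10–3.
Sigma vs Theta: Sigma preferred on 2+1+4+3 = 10 ballots; Sigma wins 10–3.
Sigma vs Beta: Beta, 7–6.
Tau vs Theta: Theta, 10–3.
Tau vs Beta: Tau, 9–4.
Theta vs Beta: Theta, 9–4.
Each book has at least one pairwise win (Lambda beats Sigma; Alpha beats Lambda; Sigma beats Tau; Tau beats Beta; Theta beats Lambda; Beta beats Lambda) — no Condorcet loser.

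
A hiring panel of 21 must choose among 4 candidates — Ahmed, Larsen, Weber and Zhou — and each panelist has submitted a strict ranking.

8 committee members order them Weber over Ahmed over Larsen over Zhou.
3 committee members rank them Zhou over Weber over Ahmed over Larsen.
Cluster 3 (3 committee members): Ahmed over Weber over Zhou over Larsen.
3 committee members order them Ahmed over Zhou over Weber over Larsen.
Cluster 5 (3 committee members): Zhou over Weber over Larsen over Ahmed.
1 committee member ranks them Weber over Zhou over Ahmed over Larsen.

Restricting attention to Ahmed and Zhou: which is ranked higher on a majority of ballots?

Ballots ranking Ahmed above Zhou: 8 + 3 + 3 = 14.
Ballots ranking Zhou above Ahmed: 21 − 14 = 7.
Ahmed wins the head-to-head 14–7.

Ahmed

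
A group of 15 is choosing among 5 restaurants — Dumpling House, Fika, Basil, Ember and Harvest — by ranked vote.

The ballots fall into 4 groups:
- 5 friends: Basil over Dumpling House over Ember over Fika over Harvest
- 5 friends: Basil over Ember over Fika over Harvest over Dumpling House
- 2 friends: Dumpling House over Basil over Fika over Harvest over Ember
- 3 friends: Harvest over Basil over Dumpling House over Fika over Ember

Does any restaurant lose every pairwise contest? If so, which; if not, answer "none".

Head-to-head results (15 friends):
Dumpling House vs Fika: 5+2+3 = 10 for Dumpling House, 5 for Fika — Dumpling House by 10–5.
Dumpling House vs Basil: Dumpling House preferred on 2 ballots; Basil wins 13–2.
Dumpling House–Ember: Dumpling House 10–5.
Dumpling House vs Harvest: Dumpling House preferred on 5+2 = 7 ballots; Harvest wins 8–7.
Fika vs Basil: Basil, 15–0.
Fika vs Ember: Ember wins 10–5.
Fika vs Harvest: Fika, 12–3.
Basil vs Ember: Basil is ranked higher on 5+5+2+3 = 15 ballots, Ember on 0. Basil wins 15–0.
Basil vs Harvest: 12 to 3, Basil.
Ember vs Harvest: Ember wins 10–5.
No restaurant is winless: Dumpling House beats Fika; Fika beats Harvest; Basil beats Dumpling House; Ember beats Fika; Harvest beats Dumpling House. There is no Condorcet loser.

none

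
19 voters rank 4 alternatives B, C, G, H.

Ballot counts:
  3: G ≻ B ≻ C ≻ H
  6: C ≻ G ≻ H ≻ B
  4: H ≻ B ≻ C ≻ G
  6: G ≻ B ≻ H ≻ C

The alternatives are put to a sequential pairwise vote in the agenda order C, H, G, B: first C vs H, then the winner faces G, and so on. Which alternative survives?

Round 1: C vs H — 9–10, H advances.
Round 2: H vs G — 4–15, G advances.
Round 3: G vs B — 15–4, G advances.
G survives the agenda.

G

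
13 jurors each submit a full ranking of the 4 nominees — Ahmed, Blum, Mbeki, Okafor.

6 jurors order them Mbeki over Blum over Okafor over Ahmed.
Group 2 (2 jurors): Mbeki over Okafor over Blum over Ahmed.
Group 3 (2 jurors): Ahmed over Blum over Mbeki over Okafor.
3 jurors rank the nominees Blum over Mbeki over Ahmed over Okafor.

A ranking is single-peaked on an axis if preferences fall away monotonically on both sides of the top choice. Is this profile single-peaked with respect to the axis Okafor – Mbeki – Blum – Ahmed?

yes

Axis positions: Okafor=1, Mbeki=2, Blum=3, Ahmed=4.
Group 1 (peak Mbeki at position 2): ranking walks positions 2-3-1-4, expanding outward from the peak — single-peaked.
Group 2 (peak Mbeki at position 2): ranking walks positions 2-1-3-4, expanding outward from the peak — single-peaked.
Group 3 (peak Ahmed at position 4): ranking walks positions 4-3-2-1, expanding outward from the peak — single-peaked.
Group 4 (peak Blum at position 3): ranking walks positions 3-2-4-1, expanding outward from the peak — single-peaked.
Every ranking is single-peaked on this axis.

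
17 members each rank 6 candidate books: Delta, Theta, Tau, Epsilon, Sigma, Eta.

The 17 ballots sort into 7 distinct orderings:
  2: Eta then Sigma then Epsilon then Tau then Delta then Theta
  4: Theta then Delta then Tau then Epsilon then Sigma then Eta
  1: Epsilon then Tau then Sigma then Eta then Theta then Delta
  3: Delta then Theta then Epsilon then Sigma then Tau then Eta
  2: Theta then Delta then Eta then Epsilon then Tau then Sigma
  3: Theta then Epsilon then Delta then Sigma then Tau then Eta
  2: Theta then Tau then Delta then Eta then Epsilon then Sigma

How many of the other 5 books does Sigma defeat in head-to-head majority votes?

1

Sigma against each rival (17 members):
Sigma vs Delta: Delta, 14–3.
Sigma vs Theta: 3 to 14, Theta.
Sigma vs Tau: Sigma is ranked higher on 2+3+3 = 8 ballots, Tau on 9. Tau wins 9–8.
Sigma vs Epsilon: Sigma is ranked higher on 2 ballots, Epsilon on 15. Epsilon wins 15–2.
Sigma vs Eta: 11 to 6, Sigma.
Sigma beats Eta; loses to Delta, Theta, Tau, Epsilon — 1 pairwise win.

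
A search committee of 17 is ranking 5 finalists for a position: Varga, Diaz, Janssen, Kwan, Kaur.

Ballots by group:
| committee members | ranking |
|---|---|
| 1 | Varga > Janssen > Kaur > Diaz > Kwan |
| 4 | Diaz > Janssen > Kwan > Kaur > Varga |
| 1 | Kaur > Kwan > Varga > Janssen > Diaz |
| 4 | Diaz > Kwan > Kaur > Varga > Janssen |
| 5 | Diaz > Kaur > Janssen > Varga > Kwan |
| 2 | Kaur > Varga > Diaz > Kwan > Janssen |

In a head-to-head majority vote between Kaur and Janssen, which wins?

Ballots ranking Kaur above Janssen: 1 + 4 + 5 + 2 = 12.
Ballots ranking Janssen above Kaur: 17 − 12 = 5.
Kaur wins the head-to-head 12–5.

Kaur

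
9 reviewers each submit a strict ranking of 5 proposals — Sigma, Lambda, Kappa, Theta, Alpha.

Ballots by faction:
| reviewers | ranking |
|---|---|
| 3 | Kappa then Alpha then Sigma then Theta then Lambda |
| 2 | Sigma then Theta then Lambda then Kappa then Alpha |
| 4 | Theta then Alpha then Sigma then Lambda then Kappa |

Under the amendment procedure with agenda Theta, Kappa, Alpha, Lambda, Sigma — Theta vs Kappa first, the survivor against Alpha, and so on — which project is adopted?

Round 1: Theta vs Kappa — 6–3, Theta advances.
Round 2: Theta vs Alpha — 6–3, Theta advances.
Round 3: Theta vs Lambda — 9–0, Theta advances.
Round 4: Theta vs Sigma — 4–5, Sigma advances.
Sigma survives the agenda.

Sigma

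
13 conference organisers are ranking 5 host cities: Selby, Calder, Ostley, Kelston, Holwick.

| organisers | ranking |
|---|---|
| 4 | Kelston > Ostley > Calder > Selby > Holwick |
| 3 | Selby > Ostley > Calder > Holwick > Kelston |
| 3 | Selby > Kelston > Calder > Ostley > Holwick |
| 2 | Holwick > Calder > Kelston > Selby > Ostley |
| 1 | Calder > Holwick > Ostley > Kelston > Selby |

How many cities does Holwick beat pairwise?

0

Holwick against each rival (13 organisers):
Holwick vs Selby: 3 to 10, Selby.
Holwick vs Calder: Calder wins 11–2.
Holwick vs Ostley: 3 to 10, Ostley.
Holwick vs Kelston: 3+2+1 = 6 for Holwick, 7 for Kelston — Kelston by 7–6.
Holwick beats no one; loses to Selby, Calder, Ostley, Kelston — 0 pairwise wins.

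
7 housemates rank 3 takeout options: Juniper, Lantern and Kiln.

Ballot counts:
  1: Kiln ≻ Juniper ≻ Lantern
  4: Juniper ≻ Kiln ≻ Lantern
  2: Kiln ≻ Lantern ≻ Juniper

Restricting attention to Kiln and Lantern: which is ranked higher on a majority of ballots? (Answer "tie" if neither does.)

Kiln

Ballots ranking Kiln above Lantern: 1 + 4 + 2 = 7.
Ballots ranking Lantern above Kiln: 7 − 7 = 0.
Kiln wins the head-to-head 7–0.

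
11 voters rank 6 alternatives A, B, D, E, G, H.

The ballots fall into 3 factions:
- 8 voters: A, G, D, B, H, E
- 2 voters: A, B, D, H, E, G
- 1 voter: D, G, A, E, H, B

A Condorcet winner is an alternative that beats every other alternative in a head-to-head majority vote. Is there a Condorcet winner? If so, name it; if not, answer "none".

Head-to-head results (11 voters):
A vs B: A is ranked higher on 8+2+1 = 11 ballots, B on 0. A wins 11–0.
A–D: A 10–1.
A vs E: A wins 11–0.
A vs G: A preferred on 8+2 = 10 ballots; A wins 10–1.
A vs H: A preferred on 8+2+1 = 11 ballots; A wins 11–0.
B vs D: B preferred on 2 ballots; D wins 9–2.
B–E: B 10–1.
B vs G: G, 9–2.
B–H: B 10–1.
D vs E: D preferred on 8+2+1 = 11 ballots; D wins 11–0.
D vs G: D preferred on 2+1 = 3 ballots; G wins 8–3.
D vs H: D wins 11–0.
E vs G: G, 9–2.
E vs H: H, 10–1.
G vs H: G wins 9–2.
A defeats every rival head-to-head and is the Condorcet winner.

A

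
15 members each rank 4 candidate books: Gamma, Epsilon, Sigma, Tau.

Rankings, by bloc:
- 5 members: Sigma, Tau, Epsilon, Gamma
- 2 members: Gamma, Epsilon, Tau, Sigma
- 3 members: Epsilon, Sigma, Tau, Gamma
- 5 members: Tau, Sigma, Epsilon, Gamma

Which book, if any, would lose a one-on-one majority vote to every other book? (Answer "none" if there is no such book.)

Pairwise majorities:
Gamma vs Epsilon: 2 for Gamma, 13 for Epsilon — Epsilon by 13–2.
Gamma–Sigma: Sigma 13–2.
Gamma vs Tau: 2 for Gamma, 13 for Tau — Tau by 13–2.
Epsilon vs Sigma: Sigma wins 10–5.
Epsilon vs Tau: Epsilon preferred on 2+3 = 5 ballots; Tau wins 10–5.
Sigma vs Tau: Sigma is ranked higher on 5+3 = 8 ballots, Tau on 7. Sigma wins 8–7.
Only Gamma has no wins; Gamma is the Condorcet loser.

Gamma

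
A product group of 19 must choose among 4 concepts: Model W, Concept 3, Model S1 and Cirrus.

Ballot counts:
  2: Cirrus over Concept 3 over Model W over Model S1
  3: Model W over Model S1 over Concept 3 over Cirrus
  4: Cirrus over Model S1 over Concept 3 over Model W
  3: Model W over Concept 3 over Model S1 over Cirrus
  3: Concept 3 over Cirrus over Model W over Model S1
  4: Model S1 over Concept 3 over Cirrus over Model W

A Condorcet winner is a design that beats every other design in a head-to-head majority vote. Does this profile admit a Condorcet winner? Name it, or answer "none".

none

Check each pair by majority over 19 ballots:
Model W vs Concept 3: Concept 3 wins 13–6.
Model W vs Model S1: Model W, 11–8.
Model W vs Cirrus: Model W is ranked higher on 3+3 = 6 ballots, Cirrus on 13. Cirrus wins 13–6.
Concept 3 vs Model S1: 2+3+3 = 8 for Concept 3, 11 for Model S1 — Model S1 by 11–8.
Concept 3 vs Cirrus: Concept 3, 13–6.
Model S1 vs Cirrus: Model S1 preferred on 3+3+4 = 10 ballots; Model S1 wins 10–9.
Each design drops at least one matchup (Model W loses to Concept 3; Concept 3 loses to Model S1; Model S1 loses to Model W; Cirrus loses to Concept 3); the cycle Model W > Model S1 > Concept 3 > Model W rules out a Condorcet winner.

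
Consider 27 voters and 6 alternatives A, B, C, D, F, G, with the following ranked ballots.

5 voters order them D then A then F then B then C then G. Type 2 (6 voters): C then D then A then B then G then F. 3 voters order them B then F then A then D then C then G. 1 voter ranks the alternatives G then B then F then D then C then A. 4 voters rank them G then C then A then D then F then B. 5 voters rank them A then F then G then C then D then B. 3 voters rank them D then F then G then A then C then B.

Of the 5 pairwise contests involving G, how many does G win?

0

G against each rival (27 voters):
G vs A: G is ranked higher on 1+4+3 = 8 ballots, A on 19. A wins 19–8.
G vs B: G preferred on 1+4+5+3 = 13 ballots; B wins 14–13.
G vs C: 1+4+5+3 = 13 for G, 14 for C — C by 14–13.
G vs D: 1+4+5 = 10 for G, 17 for D — D by 17–10.
G vs F: F, 16–11.
G beats no one; loses to A, B, C, D, F — 0 pairwise wins.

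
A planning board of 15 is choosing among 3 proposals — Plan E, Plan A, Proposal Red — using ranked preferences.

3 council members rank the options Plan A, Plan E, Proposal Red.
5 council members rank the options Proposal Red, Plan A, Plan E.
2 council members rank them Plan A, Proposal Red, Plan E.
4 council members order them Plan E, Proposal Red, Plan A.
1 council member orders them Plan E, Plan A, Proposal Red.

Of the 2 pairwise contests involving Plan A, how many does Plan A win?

Plan A against each rival (15 council members):
Plan A vs Plan E: Plan A wins 10–5.
Plan A vs Proposal Red: 3+2+1 = 6 for Plan A, 9 for Proposal Red — Proposal Red by 9–6.
Plan A beats Plan E; loses to Proposal Red — 1 pairwise win.

1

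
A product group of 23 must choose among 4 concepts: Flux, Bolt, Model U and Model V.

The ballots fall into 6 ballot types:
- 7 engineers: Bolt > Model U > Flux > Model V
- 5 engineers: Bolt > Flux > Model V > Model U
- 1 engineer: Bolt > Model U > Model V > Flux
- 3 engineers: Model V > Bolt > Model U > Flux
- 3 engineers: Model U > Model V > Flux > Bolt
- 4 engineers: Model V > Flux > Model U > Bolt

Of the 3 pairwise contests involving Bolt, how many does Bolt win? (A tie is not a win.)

3

Bolt against each rival (23 engineers):
Bolt vs Flux: Bolt is ranked higher on 7+5+1+3 = 16 ballots, Flux on 7. Bolt wins 16–7.
Bolt vs Model U: Bolt wins 16–7.
Bolt vs Model V: Bolt, 13–10.
Bolt beats Flux, Model U, Model V — 3 pairwise wins.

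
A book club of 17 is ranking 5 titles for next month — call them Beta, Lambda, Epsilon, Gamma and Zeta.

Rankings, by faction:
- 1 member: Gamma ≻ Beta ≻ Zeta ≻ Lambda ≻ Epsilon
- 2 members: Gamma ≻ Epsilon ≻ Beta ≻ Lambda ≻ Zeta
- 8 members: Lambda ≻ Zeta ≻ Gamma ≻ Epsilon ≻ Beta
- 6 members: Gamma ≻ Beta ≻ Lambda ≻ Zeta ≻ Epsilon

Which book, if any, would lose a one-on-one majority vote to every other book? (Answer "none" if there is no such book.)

Pairwise majorities:
Beta vs Lambda: Beta preferred on 1+2+6 = 9 ballots; Beta wins 9–8.
Beta vs Epsilon: Beta preferred on 1+6 = 7 ballots; Epsilon wins 10–7.
Beta vs Gamma: 0 for Beta, 17 for Gamma — Gamma by 17–0.
Beta vs Zeta: Beta wins 9–8.
Lambda vs Epsilon: Lambda, 15–2.
Lambda vs Gamma: 8 to 9, Gamma.
Lambda vs Zeta: Lambda wins 16–1.
Epsilon vs Gamma: 0 to 17, Gamma.
Epsilon vs Zeta: Zeta wins 15–2.
Gamma vs Zeta: Gamma is ranked higher on 1+2+6 = 9 ballots, Zeta on 8. Gamma wins 9–8.
Every book wins at least one matchup (Beta beats Lambda; Lambda beats Epsilon; Epsilon beats Beta; Gamma beats Beta; Zeta beats Epsilon), so there is no Condorcet loser.

none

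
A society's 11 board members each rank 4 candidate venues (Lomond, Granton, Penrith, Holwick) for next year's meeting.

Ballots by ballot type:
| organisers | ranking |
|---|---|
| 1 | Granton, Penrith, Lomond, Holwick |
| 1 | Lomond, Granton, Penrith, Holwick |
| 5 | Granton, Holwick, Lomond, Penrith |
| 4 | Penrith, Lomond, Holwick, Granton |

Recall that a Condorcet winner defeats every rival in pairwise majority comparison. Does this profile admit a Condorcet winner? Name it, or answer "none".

Granton

Pairwise majorities:
Lomond–Granton: Granton 6–5.
Lomond vs Penrith: Lomond wins 6–5.
Lomond vs Holwick: Lomond wins 6–5.
Granton–Penrith: Granton 7–4.
Granton vs Holwick: Granton, 7–4.
Penrith vs Holwick: Penrith wins 6–5.
Only Granton has no losses; Granton is the Condorcet winner.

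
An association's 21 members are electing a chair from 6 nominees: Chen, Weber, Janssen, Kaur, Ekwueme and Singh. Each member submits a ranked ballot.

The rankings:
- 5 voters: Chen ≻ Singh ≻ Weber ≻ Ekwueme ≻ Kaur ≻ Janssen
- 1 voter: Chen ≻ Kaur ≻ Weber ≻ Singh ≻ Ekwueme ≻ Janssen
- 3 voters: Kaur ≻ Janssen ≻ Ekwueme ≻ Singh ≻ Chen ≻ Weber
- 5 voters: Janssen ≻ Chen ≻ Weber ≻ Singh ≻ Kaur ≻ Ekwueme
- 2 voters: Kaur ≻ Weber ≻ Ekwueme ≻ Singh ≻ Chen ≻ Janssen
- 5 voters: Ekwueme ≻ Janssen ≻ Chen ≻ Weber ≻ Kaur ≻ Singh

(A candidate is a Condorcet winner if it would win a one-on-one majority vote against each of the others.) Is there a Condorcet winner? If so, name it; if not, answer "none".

Head-to-head results (21 voters):
Chen vs Weber: Chen wins 19–2.
Chen vs Janssen: Chen is ranked higher on 5+1+2 = 8 ballots, Janssen on 13. Janssen wins 13–8.
Chen vs Kaur: 16 to 5, Chen.
Chen–Ekwueme: Chen 11–10.
Chen vs Singh: Chen wins 16–5.
Weber vs Janssen: 8 to 13, Janssen.
Weber vs Kaur: 5+5+5 = 15 for Weber, 6 for Kaur — Weber by 15–6.
Weber vs Ekwueme: 13 to 8, Weber.
Weber–Singh: Weber 13–8.
Janssen vs Kaur: Janssen is ranked higher on 5+5 = 10 ballots, Kaur on 11. Kaur wins 11–10.
Janssen vs Ekwueme: 8 to 13, Ekwueme.
Janssen vs Singh: 3+5+5 = 13 for Janssen, 8 for Singh — Janssen by 13–8.
Kaur vs Ekwueme: 11 to 10, Kaur.
Kaur vs Singh: 11 to 10, Kaur.
Ekwueme vs Singh: Ekwueme preferred on 3+2+5 = 10 ballots; Singh wins 11–10.
No candidate is unbeaten: Chen loses to Janssen; Weber loses to Chen; Janssen loses to Kaur; Kaur loses to Chen; Ekwueme loses to Chen; Singh loses to Chen. In particular Chen beats Kaur beats Janssen beats Chen is a majority cycle — no Condorcet winner exists.

none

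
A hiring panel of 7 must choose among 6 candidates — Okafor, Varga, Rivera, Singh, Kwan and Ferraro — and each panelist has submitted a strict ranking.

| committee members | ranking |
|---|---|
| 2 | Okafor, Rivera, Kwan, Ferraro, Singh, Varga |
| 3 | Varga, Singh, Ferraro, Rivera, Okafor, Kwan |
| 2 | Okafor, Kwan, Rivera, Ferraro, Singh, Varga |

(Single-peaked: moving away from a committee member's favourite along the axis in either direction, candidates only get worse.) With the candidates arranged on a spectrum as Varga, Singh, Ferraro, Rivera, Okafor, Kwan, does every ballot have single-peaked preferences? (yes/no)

yes

Axis positions: Varga=1, Singh=2, Ferraro=3, Rivera=4, Okafor=5, Kwan=6.
Bloc 1 (peak Okafor at position 5): ranking walks positions 5-4-6-3-2-1, expanding outward from the peak — single-peaked.
Bloc 2 (peak Varga at position 1): ranking walks positions 1-2-3-4-5-6, expanding outward from the peak — single-peaked.
Bloc 3 (peak Okafor at position 5): ranking walks positions 5-6-4-3-2-1, expanding outward from the peak — single-peaked.
Every ranking is single-peaked on this axis.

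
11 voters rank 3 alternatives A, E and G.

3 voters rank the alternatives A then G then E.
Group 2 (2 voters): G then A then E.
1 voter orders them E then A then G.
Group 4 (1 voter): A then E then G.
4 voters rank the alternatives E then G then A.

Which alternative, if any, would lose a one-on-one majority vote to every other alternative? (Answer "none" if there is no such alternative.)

Pairwise majorities:
A–E: A 6–5.
A vs G: 3+1+1 = 5 for A, 6 for G — G by 6–5.
E vs G: E is ranked higher on 1+1+4 = 6 ballots, G on 5. E wins 6–5.
No alternative is winless: A beats E; E beats G; G beats A. There is no Condorcet loser.

none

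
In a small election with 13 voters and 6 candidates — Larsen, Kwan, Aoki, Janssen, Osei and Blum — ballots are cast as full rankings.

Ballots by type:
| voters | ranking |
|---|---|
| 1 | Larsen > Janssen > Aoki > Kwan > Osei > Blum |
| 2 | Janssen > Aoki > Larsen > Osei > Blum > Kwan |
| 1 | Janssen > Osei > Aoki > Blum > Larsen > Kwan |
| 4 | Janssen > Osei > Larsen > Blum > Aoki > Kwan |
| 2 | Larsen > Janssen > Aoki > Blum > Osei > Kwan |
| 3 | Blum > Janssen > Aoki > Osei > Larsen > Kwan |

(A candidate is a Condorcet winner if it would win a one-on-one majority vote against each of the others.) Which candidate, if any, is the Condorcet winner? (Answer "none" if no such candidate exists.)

Janssen

Check each pair by majority over 13 ballots:
Larsen vs Kwan: Larsen wins 13–0.
Larsen–Aoki: Larsen 7–6.
Larsen vs Janssen: Janssen, 10–3.
Larsen vs Osei: Osei, 8–5.
Larsen vs Blum: Larsen wins 9–4.
Kwan–Aoki: Aoki 13–0.
Kwan–Janssen: Janssen 13–0.
Kwan–Osei: Osei 12–1.
Kwan vs Blum: Blum, 12–1.
Aoki vs Janssen: Janssen, 13–0.
Aoki vs Osei: Aoki wins 8–5.
Aoki–Blum: Blum 7–6.
Janssen vs Osei: Janssen, 13–0.
Janssen–Blum: Janssen 10–3.
Osei vs Blum: Osei, 8–5.
Janssen wins every pairwise contest, so Janssen is the Condorcet winner.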